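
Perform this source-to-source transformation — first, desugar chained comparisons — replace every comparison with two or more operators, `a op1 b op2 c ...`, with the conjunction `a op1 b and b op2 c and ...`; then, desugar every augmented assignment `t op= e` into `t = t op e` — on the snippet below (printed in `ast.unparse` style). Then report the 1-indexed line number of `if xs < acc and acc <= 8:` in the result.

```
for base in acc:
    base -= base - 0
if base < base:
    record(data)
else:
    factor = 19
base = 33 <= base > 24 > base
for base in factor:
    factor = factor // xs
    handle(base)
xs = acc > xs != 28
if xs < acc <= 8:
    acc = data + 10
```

12

Transformed code:
for base in acc:
    base = base - (base - 0)
if base < base:
    record(data)
else:
    factor = 19
base = 33 <= base and base > 24 and (24 > base)
for base in factor:
    factor = factor // xs
    handle(base)
xs = acc > xs and xs != 28
if xs < acc and acc <= 8:
    acc = data + 10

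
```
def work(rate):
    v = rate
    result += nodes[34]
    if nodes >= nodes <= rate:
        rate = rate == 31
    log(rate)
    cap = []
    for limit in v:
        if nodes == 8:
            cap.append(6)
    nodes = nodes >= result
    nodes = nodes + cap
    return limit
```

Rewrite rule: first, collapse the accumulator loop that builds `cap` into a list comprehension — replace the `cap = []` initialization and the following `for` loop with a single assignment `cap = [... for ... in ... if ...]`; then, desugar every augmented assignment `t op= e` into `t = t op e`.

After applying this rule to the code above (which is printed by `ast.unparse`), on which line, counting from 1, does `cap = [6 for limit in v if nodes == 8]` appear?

7

Transformed code:
def work(rate):
    v = rate
    result = result + nodes[34]
    if nodes >= nodes <= rate:
        rate = rate == 31
    log(rate)
    cap = [6 for limit in v if nodes == 8]
    nodes = nodes >= result
    nodes = nodes + cap
    return limit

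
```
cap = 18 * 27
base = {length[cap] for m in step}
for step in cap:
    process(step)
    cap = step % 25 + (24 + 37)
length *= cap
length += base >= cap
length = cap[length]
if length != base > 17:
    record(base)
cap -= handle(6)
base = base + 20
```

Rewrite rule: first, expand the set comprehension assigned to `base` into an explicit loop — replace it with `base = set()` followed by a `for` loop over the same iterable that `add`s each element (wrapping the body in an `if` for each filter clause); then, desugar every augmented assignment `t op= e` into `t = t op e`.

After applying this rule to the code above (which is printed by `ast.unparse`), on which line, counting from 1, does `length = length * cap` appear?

8

Transformed code:
cap = 18 * 27
base = set()
for m in step:
    base.add(length[cap])
for step in cap:
    process(step)
    cap = step % 25 + (24 + 37)
length = length * cap
length = length + (base >= cap)
length = cap[length]
if length != base > 17:
    record(base)
cap = cap - handle(6)
base = base + 20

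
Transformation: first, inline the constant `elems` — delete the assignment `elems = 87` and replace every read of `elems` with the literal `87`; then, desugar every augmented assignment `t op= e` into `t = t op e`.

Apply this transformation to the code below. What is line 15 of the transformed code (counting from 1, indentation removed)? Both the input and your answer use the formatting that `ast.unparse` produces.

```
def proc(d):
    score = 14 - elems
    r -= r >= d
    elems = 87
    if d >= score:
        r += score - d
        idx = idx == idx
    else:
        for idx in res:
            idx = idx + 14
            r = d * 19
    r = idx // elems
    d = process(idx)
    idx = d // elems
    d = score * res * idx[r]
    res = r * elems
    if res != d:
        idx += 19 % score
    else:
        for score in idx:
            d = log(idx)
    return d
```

Transformed code:
def proc(d):
    score = 14 - 87
    r = r - (r >= d)
    if d >= score:
        r = r + (score - d)
        idx = idx == idx
    else:
        for idx in res:
            idx = idx + 14
            r = d * 19
    r = idx // 87
    d = process(idx)
    idx = d // 87
    d = score * res * idx[r]
    res = r * 87
    if res != d:
        idx = idx + 19 % score
    else:
        for score in idx:
            d = log(idx)
    return d

res = r * 87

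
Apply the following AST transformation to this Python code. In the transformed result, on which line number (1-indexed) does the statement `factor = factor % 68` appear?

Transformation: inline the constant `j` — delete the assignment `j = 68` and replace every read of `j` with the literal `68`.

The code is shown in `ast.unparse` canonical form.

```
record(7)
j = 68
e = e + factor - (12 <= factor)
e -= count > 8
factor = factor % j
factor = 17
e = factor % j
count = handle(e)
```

Transformed code:
record(7)
e = e + factor - (12 <= factor)
e -= count > 8
factor = factor % 68
factor = 17
e = factor % 68
count = handle(e)

4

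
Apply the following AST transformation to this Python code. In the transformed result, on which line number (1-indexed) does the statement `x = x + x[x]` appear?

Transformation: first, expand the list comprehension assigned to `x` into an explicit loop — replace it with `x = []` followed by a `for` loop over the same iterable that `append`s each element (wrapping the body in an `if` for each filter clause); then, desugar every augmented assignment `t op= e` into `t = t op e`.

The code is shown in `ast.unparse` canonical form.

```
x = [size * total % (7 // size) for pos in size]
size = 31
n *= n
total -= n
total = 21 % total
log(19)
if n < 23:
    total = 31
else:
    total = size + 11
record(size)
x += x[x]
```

14

Transformed code:
x = []
for pos in size:
    x.append(size * total % (7 // size))
size = 31
n = n * n
total = total - n
total = 21 % total
log(19)
if n < 23:
    total = 31
else:
    total = size + 11
record(size)
x = x + x[x]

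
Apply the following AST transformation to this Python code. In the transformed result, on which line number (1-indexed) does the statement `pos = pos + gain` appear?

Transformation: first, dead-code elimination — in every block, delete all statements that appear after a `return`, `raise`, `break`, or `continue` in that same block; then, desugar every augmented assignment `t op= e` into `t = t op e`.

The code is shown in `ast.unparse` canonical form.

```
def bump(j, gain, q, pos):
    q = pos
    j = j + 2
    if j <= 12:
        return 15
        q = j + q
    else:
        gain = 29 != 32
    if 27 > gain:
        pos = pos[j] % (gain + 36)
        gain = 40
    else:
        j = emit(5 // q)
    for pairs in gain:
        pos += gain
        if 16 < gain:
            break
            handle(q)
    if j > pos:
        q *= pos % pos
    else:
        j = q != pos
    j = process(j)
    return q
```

14

Transformed code:
def bump(j, gain, q, pos):
    q = pos
    j = j + 2
    if j <= 12:
        return 15
    else:
        gain = 29 != 32
    if 27 > gain:
        pos = pos[j] % (gain + 36)
        gain = 40
    else:
        j = emit(5 // q)
    for pairs in gain:
        pos = pos + gain
        if 16 < gain:
            break
    if j > pos:
        q = q * (pos % pos)
    else:
        j = q != pos
    j = process(j)
    return q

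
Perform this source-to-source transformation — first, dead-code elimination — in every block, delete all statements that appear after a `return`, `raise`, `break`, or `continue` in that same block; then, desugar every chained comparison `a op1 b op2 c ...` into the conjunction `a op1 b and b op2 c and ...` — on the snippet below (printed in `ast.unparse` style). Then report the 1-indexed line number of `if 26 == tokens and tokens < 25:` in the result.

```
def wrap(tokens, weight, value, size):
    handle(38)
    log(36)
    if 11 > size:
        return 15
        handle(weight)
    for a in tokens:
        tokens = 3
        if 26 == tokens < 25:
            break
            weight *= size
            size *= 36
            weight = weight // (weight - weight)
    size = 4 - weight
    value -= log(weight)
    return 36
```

Transformed code:
def wrap(tokens, weight, value, size):
    handle(38)
    log(36)
    if 11 > size:
        return 15
    for a in tokens:
        tokens = 3
        if 26 == tokens and tokens < 25:
            break
    size = 4 - weight
    value -= log(weight)
    return 36

8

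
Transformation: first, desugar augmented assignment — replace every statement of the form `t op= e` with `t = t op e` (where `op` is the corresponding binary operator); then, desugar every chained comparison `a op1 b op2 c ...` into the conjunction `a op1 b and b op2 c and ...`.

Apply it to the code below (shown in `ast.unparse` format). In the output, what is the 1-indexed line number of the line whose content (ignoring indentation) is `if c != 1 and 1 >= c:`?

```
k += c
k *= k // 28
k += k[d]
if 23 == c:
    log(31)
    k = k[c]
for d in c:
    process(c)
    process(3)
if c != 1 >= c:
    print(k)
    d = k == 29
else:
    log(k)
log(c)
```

10

Transformed code:
k = k + c
k = k * (k // 28)
k = k + k[d]
if 23 == c:
    log(31)
    k = k[c]
for d in c:
    process(c)
    process(3)
if c != 1 and 1 >= c:
    print(k)
    d = k == 29
else:
    log(k)
log(c)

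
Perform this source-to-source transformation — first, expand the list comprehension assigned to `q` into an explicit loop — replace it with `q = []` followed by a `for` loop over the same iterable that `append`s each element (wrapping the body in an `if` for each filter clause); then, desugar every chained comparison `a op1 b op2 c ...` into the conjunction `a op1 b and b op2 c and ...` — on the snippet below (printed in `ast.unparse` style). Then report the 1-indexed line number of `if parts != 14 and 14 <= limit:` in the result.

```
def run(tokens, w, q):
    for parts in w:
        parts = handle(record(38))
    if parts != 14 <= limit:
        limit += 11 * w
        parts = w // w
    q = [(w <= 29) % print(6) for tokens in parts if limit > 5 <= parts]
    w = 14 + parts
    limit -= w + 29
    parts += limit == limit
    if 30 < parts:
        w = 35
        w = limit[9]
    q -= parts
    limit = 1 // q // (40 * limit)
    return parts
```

Transformed code:
def run(tokens, w, q):
    for parts in w:
        parts = handle(record(38))
    if parts != 14 and 14 <= limit:
        limit += 11 * w
        parts = w // w
    q = []
    for tokens in parts:
        if limit > 5 and 5 <= parts:
            q.append((w <= 29) % print(6))
    w = 14 + parts
    limit -= w + 29
    parts += limit == limit
    if 30 < parts:
        w = 35
        w = limit[9]
    q -= parts
    limit = 1 // q // (40 * limit)
    return parts

4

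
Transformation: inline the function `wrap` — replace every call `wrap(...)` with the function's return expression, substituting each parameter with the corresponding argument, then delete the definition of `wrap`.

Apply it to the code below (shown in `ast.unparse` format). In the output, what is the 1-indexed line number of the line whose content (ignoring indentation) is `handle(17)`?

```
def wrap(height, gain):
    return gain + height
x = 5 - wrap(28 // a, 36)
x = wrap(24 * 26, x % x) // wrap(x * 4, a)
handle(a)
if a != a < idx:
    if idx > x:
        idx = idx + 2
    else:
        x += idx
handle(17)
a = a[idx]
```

9

Transformed code:
x = 5 - (36 + 28 // a)
x = (x % x + 24 * 26) // (a + x * 4)
handle(a)
if a != a < idx:
    if idx > x:
        idx = idx + 2
    else:
        x += idx
handle(17)
a = a[idx]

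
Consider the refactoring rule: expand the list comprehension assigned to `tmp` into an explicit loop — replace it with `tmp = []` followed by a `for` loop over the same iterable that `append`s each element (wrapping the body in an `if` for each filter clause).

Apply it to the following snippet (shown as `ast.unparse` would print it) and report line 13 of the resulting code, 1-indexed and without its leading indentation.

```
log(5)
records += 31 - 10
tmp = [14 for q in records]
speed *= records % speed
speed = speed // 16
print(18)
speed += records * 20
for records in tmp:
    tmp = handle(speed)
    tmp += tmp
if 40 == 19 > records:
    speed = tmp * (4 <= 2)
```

if 40 == 19 > records:

Transformed code:
log(5)
records += 31 - 10
tmp = []
for q in records:
    tmp.append(14)
speed *= records % speed
speed = speed // 16
print(18)
speed += records * 20
for records in tmp:
    tmp = handle(speed)
    tmp += tmp
if 40 == 19 > records:
    speed = tmp * (4 <= 2)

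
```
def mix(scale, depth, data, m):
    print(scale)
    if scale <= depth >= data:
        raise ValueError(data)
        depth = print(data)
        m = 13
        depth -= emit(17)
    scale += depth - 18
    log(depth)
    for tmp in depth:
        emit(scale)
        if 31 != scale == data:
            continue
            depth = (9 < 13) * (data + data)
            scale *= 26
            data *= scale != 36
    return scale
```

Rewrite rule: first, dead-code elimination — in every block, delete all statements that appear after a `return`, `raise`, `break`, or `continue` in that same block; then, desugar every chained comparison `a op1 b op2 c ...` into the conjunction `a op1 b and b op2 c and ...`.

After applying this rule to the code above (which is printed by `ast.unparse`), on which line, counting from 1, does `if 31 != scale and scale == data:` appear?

9

Transformed code:
def mix(scale, depth, data, m):
    print(scale)
    if scale <= depth and depth >= data:
        raise ValueError(data)
    scale += depth - 18
    log(depth)
    for tmp in depth:
        emit(scale)
        if 31 != scale and scale == data:
            continue
    return scale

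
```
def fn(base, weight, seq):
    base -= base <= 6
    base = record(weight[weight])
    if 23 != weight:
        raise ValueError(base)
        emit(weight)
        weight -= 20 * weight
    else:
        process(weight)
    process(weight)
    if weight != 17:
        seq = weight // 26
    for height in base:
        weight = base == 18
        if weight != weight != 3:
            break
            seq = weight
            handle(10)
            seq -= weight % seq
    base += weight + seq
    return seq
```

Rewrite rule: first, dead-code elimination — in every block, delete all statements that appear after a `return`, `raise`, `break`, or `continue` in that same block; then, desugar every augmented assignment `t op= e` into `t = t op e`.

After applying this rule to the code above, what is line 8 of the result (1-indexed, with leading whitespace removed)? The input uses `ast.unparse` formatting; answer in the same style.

Transformed code:
def fn(base, weight, seq):
    base = base - (base <= 6)
    base = record(weight[weight])
    if 23 != weight:
        raise ValueError(base)
    else:
        process(weight)
    process(weight)
    if weight != 17:
        seq = weight // 26
    for height in base:
        weight = base == 18
        if weight != weight != 3:
            break
    base = base + (weight + seq)
    return seq

process(weight)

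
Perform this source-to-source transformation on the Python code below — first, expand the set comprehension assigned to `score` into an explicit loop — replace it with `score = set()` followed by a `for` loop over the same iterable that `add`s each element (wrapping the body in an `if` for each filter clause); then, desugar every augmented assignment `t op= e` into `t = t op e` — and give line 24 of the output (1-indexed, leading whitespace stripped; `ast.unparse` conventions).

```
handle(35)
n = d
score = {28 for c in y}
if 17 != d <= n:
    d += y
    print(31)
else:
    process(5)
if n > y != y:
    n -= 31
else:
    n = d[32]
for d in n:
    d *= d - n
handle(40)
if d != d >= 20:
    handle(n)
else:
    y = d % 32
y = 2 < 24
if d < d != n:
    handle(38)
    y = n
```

Transformed code:
handle(35)
n = d
score = set()
for c in y:
    score.add(28)
if 17 != d <= n:
    d = d + y
    print(31)
else:
    process(5)
if n > y != y:
    n = n - 31
else:
    n = d[32]
for d in n:
    d = d * (d - n)
handle(40)
if d != d >= 20:
    handle(n)
else:
    y = d % 32
y = 2 < 24
if d < d != n:
    handle(38)
    y = n

handle(38)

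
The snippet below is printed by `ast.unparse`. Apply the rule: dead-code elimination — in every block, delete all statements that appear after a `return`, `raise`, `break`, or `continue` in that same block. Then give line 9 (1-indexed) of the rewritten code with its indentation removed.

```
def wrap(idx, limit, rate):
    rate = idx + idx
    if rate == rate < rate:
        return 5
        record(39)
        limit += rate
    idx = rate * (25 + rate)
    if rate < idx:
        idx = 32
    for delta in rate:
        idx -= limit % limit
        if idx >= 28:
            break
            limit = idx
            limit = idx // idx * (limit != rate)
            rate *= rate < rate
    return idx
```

idx -= limit % limit

Transformed code:
def wrap(idx, limit, rate):
    rate = idx + idx
    if rate == rate < rate:
        return 5
    idx = rate * (25 + rate)
    if rate < idx:
        idx = 32
    for delta in rate:
        idx -= limit % limit
        if idx >= 28:
            break
    return idx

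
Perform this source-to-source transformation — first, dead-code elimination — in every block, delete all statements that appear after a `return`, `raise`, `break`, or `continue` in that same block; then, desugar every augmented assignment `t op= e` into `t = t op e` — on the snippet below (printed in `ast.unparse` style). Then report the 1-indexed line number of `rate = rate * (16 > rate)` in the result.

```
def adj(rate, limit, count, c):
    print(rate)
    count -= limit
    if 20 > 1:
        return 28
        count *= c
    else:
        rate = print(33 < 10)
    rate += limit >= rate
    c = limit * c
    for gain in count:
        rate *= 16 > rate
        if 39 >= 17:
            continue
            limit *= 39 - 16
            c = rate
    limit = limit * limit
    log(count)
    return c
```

Transformed code:
def adj(rate, limit, count, c):
    print(rate)
    count = count - limit
    if 20 > 1:
        return 28
    else:
        rate = print(33 < 10)
    rate = rate + (limit >= rate)
    c = limit * c
    for gain in count:
        rate = rate * (16 > rate)
        if 39 >= 17:
            continue
    limit = limit * limit
    log(count)
    return c

11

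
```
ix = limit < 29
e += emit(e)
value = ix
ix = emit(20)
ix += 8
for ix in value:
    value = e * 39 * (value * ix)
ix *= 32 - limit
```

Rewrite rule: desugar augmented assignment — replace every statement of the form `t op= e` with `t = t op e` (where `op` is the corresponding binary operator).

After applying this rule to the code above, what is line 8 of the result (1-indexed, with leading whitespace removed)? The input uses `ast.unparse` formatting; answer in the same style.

ix = ix * (32 - limit)

Transformed code:
ix = limit < 29
e = e + emit(e)
value = ix
ix = emit(20)
ix = ix + 8
for ix in value:
    value = e * 39 * (value * ix)
ix = ix * (32 - limit)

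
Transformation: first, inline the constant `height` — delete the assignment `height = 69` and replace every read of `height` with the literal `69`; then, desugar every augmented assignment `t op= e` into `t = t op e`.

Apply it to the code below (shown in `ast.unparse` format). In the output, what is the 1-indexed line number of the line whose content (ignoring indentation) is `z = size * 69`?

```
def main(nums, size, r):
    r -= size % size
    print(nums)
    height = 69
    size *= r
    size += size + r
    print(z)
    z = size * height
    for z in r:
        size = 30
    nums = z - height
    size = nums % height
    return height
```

Transformed code:
def main(nums, size, r):
    r = r - size % size
    print(nums)
    size = size * r
    size = size + (size + r)
    print(z)
    z = size * 69
    for z in r:
        size = 30
    nums = z - 69
    size = nums % 69
    return 69

7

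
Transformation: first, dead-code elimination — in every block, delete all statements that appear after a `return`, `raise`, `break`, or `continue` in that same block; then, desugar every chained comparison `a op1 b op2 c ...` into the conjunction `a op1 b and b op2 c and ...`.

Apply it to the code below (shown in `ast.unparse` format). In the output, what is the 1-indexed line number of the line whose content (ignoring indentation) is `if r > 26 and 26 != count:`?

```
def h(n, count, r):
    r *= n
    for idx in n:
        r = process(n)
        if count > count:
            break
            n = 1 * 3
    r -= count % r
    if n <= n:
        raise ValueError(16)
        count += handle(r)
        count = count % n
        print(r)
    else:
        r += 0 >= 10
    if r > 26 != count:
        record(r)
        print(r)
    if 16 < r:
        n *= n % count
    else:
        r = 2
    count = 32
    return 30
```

12

Transformed code:
def h(n, count, r):
    r *= n
    for idx in n:
        r = process(n)
        if count > count:
            break
    r -= count % r
    if n <= n:
        raise ValueError(16)
    else:
        r += 0 >= 10
    if r > 26 and 26 != count:
        record(r)
        print(r)
    if 16 < r:
        n *= n % count
    else:
        r = 2
    count = 32
    return 30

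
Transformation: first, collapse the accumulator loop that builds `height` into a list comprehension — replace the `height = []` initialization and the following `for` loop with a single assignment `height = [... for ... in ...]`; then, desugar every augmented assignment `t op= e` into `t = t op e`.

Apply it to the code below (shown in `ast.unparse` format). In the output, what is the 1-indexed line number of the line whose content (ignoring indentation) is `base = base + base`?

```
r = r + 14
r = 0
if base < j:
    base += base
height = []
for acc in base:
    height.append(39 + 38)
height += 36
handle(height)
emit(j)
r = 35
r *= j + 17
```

4

Transformed code:
r = r + 14
r = 0
if base < j:
    base = base + base
height = [39 + 38 for acc in base]
height = height + 36
handle(height)
emit(j)
r = 35
r = r * (j + 17)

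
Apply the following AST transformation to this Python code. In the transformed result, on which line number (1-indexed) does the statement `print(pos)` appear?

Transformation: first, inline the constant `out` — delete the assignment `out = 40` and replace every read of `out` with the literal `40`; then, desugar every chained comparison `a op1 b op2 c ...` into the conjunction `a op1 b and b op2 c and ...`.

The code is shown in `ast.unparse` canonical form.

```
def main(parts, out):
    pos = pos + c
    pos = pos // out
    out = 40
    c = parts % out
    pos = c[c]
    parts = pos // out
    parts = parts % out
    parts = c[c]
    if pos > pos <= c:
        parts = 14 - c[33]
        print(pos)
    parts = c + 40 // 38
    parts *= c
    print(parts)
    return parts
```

11

Transformed code:
def main(parts, out):
    pos = pos + c
    pos = pos // 40
    c = parts % 40
    pos = c[c]
    parts = pos // 40
    parts = parts % 40
    parts = c[c]
    if pos > pos and pos <= c:
        parts = 14 - c[33]
        print(pos)
    parts = c + 40 // 38
    parts *= c
    print(parts)
    return parts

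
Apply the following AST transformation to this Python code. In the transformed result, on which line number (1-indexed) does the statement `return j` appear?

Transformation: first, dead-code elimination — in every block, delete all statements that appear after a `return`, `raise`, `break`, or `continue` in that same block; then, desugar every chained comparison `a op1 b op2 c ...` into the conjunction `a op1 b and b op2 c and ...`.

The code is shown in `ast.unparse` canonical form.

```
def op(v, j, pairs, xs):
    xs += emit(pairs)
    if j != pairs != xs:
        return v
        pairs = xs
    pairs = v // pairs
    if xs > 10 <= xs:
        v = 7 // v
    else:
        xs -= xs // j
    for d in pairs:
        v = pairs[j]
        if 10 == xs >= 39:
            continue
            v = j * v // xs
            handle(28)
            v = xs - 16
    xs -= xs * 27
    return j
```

Transformed code:
def op(v, j, pairs, xs):
    xs += emit(pairs)
    if j != pairs and pairs != xs:
        return v
    pairs = v // pairs
    if xs > 10 and 10 <= xs:
        v = 7 // v
    else:
        xs -= xs // j
    for d in pairs:
        v = pairs[j]
        if 10 == xs and xs >= 39:
            continue
    xs -= xs * 27
    return j

15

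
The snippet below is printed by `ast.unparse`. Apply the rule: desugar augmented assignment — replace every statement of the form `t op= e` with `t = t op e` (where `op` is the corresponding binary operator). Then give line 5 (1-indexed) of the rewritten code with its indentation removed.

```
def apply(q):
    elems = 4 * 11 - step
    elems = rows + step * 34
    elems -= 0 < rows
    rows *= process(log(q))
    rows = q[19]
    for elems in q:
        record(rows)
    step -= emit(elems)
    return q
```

rows = rows * process(log(q))

Transformed code:
def apply(q):
    elems = 4 * 11 - step
    elems = rows + step * 34
    elems = elems - (0 < rows)
    rows = rows * process(log(q))
    rows = q[19]
    for elems in q:
        record(rows)
    step = step - emit(elems)
    return q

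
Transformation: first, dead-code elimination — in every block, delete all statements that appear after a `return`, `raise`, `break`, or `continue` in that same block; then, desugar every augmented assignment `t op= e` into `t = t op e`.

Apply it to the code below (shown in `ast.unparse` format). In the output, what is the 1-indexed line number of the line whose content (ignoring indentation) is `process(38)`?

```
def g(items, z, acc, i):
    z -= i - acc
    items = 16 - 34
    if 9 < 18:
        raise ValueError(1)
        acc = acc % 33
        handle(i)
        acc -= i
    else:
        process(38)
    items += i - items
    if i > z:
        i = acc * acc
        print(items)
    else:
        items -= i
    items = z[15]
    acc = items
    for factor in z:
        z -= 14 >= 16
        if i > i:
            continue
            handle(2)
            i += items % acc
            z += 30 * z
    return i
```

7

Transformed code:
def g(items, z, acc, i):
    z = z - (i - acc)
    items = 16 - 34
    if 9 < 18:
        raise ValueError(1)
    else:
        process(38)
    items = items + (i - items)
    if i > z:
        i = acc * acc
        print(items)
    else:
        items = items - i
    items = z[15]
    acc = items
    for factor in z:
        z = z - (14 >= 16)
        if i > i:
            continue
    return i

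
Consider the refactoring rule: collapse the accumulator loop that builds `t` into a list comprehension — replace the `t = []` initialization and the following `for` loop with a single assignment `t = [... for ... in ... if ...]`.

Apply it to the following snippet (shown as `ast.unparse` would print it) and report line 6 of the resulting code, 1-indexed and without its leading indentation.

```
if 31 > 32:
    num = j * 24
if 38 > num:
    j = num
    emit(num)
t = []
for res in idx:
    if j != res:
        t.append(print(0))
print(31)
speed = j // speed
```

Transformed code:
if 31 > 32:
    num = j * 24
if 38 > num:
    j = num
    emit(num)
t = [print(0) for res in idx if j != res]
print(31)
speed = j // speed

t = [print(0) for res in idx if j != res]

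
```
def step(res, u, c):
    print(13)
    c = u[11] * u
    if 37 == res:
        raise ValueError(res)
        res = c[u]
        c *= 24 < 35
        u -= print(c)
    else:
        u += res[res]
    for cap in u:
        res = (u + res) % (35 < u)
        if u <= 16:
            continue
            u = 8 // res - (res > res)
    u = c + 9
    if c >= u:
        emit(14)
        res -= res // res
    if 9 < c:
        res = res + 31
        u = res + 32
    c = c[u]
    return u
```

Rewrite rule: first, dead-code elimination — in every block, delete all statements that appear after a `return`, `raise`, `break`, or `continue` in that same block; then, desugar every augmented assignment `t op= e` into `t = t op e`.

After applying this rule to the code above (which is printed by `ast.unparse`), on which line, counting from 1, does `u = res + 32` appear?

18

Transformed code:
def step(res, u, c):
    print(13)
    c = u[11] * u
    if 37 == res:
        raise ValueError(res)
    else:
        u = u + res[res]
    for cap in u:
        res = (u + res) % (35 < u)
        if u <= 16:
            continue
    u = c + 9
    if c >= u:
        emit(14)
        res = res - res // res
    if 9 < c:
        res = res + 31
        u = res + 32
    c = c[u]
    return u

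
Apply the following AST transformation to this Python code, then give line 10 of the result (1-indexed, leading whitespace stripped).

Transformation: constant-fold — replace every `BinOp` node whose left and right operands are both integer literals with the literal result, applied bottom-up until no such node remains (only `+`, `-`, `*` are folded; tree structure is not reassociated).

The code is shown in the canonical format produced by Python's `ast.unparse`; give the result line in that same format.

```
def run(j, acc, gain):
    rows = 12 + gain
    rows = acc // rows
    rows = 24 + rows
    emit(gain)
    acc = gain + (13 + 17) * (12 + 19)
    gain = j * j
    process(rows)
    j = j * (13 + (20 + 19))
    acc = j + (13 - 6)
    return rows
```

acc = j + 7

Transformed code:
def run(j, acc, gain):
    rows = 12 + gain
    rows = acc // rows
    rows = 24 + rows
    emit(gain)
    acc = gain + 930
    gain = j * j
    process(rows)
    j = j * 52
    acc = j + 7
    return rows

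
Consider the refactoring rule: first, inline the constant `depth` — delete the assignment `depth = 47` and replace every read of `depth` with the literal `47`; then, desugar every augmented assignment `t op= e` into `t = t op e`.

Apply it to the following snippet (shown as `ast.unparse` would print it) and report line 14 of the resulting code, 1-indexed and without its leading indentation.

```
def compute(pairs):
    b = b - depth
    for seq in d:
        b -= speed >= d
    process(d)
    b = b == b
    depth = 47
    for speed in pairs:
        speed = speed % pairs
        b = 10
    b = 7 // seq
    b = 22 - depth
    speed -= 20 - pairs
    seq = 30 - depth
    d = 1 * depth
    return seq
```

Transformed code:
def compute(pairs):
    b = b - 47
    for seq in d:
        b = b - (speed >= d)
    process(d)
    b = b == b
    for speed in pairs:
        speed = speed % pairs
        b = 10
    b = 7 // seq
    b = 22 - 47
    speed = speed - (20 - pairs)
    seq = 30 - 47
    d = 1 * 47
    return seq

d = 1 * 47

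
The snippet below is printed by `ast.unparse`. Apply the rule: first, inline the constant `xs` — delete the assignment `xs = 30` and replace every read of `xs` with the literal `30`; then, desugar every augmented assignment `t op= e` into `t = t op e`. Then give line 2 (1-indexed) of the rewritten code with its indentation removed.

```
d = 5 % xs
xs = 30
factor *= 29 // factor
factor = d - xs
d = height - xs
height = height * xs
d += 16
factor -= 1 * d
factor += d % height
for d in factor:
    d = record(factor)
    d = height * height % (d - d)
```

factor = factor * (29 // factor)

Transformed code:
d = 5 % 30
factor = factor * (29 // factor)
factor = d - 30
d = height - 30
height = height * 30
d = d + 16
factor = factor - 1 * d
factor = factor + d % height
for d in factor:
    d = record(factor)
    d = height * height % (d - d)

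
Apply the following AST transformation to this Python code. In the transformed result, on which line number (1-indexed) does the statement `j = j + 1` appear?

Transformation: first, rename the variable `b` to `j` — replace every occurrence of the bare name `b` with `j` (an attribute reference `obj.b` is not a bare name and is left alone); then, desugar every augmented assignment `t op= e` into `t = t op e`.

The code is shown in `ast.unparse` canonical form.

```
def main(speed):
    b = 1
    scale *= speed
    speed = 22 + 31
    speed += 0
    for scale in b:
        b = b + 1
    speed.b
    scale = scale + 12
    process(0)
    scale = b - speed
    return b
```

Transformed code:
def main(speed):
    j = 1
    scale = scale * speed
    speed = 22 + 31
    speed = speed + 0
    for scale in j:
        j = j + 1
    speed.b
    scale = scale + 12
    process(0)
    scale = j - speed
    return j

7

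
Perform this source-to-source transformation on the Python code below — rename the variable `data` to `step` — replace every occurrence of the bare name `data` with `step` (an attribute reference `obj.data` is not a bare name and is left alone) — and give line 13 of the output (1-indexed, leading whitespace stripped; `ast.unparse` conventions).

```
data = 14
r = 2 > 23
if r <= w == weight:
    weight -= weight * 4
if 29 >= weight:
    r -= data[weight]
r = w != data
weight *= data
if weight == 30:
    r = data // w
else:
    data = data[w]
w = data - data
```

Transformed code:
step = 14
r = 2 > 23
if r <= w == weight:
    weight -= weight * 4
if 29 >= weight:
    r -= step[weight]
r = w != step
weight *= step
if weight == 30:
    r = step // w
else:
    step = step[w]
w = step - step

w = step - step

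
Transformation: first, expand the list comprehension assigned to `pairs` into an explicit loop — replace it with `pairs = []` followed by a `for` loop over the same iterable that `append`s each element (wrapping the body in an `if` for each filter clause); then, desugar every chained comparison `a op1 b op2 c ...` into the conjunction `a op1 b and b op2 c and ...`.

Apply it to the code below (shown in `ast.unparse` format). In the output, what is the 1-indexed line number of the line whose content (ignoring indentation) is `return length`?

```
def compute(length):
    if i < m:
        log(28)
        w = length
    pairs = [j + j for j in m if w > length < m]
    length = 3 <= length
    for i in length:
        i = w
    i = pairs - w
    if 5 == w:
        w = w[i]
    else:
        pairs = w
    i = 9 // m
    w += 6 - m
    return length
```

Transformed code:
def compute(length):
    if i < m:
        log(28)
        w = length
    pairs = []
    for j in m:
        if w > length and length < m:
            pairs.append(j + j)
    length = 3 <= length
    for i in length:
        i = w
    i = pairs - w
    if 5 == w:
        w = w[i]
    else:
        pairs = w
    i = 9 // m
    w += 6 - m
    return length

19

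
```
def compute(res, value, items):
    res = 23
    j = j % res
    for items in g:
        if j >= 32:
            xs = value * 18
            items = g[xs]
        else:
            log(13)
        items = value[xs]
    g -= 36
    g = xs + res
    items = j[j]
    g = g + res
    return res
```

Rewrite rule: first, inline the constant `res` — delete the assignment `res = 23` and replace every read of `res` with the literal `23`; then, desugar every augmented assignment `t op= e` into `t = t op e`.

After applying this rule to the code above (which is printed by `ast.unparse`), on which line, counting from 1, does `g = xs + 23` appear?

Transformed code:
def compute(res, value, items):
    j = j % 23
    for items in g:
        if j >= 32:
            xs = value * 18
            items = g[xs]
        else:
            log(13)
        items = value[xs]
    g = g - 36
    g = xs + 23
    items = j[j]
    g = g + 23
    return 23

11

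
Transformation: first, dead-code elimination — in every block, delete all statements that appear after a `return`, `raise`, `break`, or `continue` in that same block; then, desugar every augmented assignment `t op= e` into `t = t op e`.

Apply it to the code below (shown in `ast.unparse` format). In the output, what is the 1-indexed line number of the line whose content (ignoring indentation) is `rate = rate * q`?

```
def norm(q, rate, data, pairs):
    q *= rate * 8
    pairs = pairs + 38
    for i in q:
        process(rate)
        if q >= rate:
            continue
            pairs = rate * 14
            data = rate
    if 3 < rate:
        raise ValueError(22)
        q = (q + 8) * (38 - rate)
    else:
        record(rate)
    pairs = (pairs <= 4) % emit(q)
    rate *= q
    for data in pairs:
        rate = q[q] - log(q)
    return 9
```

13

Transformed code:
def norm(q, rate, data, pairs):
    q = q * (rate * 8)
    pairs = pairs + 38
    for i in q:
        process(rate)
        if q >= rate:
            continue
    if 3 < rate:
        raise ValueError(22)
    else:
        record(rate)
    pairs = (pairs <= 4) % emit(q)
    rate = rate * q
    for data in pairs:
        rate = q[q] - log(q)
    return 9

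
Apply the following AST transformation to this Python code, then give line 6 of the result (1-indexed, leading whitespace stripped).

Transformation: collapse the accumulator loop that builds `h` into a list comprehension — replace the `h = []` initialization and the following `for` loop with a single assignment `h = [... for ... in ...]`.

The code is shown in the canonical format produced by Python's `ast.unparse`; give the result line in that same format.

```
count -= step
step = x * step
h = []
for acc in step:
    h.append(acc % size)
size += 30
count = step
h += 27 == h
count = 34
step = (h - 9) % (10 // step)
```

h += 27 == h

Transformed code:
count -= step
step = x * step
h = [acc % size for acc in step]
size += 30
count = step
h += 27 == h
count = 34
step = (h - 9) % (10 // step)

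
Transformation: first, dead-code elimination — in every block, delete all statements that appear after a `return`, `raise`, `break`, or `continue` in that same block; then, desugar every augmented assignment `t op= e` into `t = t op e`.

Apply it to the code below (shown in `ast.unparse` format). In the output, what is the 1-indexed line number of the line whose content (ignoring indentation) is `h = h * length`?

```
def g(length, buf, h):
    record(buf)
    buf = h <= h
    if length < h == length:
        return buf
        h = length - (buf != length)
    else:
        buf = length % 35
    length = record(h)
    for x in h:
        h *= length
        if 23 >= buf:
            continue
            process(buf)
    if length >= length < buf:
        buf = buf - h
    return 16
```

10

Transformed code:
def g(length, buf, h):
    record(buf)
    buf = h <= h
    if length < h == length:
        return buf
    else:
        buf = length % 35
    length = record(h)
    for x in h:
        h = h * length
        if 23 >= buf:
            continue
    if length >= length < buf:
        buf = buf - h
    return 16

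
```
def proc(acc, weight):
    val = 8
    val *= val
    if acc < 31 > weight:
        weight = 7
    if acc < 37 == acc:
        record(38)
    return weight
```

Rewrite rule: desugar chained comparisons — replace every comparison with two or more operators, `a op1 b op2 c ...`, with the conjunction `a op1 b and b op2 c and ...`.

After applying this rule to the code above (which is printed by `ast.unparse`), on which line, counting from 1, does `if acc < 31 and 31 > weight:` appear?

Transformed code:
def proc(acc, weight):
    val = 8
    val *= val
    if acc < 31 and 31 > weight:
        weight = 7
    if acc < 37 and 37 == acc:
        record(38)
    return weight

4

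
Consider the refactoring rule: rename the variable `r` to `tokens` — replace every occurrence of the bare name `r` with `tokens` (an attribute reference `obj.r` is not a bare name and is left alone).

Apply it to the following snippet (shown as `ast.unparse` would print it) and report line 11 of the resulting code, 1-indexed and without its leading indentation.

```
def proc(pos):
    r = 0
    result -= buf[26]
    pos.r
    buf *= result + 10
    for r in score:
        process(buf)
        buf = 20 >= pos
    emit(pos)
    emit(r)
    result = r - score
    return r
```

Transformed code:
def proc(pos):
    tokens = 0
    result -= buf[26]
    pos.r
    buf *= result + 10
    for tokens in score:
        process(buf)
        buf = 20 >= pos
    emit(pos)
    emit(tokens)
    result = tokens - score
    return tokens

result = tokens - score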